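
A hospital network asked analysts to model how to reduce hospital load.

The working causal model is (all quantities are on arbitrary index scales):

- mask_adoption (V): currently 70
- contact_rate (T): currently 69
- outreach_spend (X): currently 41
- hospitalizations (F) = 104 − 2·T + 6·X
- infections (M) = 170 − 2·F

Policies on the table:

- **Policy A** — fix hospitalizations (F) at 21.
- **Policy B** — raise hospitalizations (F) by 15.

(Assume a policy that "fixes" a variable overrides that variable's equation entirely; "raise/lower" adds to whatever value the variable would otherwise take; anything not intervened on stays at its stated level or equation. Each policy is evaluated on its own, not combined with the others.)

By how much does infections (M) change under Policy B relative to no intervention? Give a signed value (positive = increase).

Baseline:
  T = 69
  X = 41
  F = 104 − 2·69 + 6·41 = 212
  M = 170 − 2·212 = -254
Policy B (F + 15):
  T = 69
  X = 41
  F = 104 − 2·69 + 6·41 (+15 from intervention) = 227
  M = 170 − 2·227 = -284
Change in M: -284 − (-254) = -30

-30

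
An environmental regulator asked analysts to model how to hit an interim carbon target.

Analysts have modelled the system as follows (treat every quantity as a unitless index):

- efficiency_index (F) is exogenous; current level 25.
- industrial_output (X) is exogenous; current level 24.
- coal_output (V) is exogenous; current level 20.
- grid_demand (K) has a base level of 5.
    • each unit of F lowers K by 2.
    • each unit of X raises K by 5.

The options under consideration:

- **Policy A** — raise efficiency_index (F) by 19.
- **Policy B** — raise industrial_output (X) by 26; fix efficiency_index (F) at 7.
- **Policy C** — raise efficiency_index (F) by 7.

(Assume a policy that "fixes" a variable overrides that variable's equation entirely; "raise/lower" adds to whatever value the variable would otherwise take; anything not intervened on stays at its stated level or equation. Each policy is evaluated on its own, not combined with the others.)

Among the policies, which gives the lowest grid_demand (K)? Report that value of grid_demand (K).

37

Policy A (F + 19):
  F = 25 + 19 = 44
  X = 24
  K = 5 − 2·44 + 5·24 = 37
Policy B (X + 26, F := 7):
  F = 7
  X = 24 + 26 = 50
  K = 5 − 2·7 + 5·50 = 241
Policy C (F + 7):
  F = 25 + 7 = 32
  X = 24
  K = 5 − 2·32 + 5·24 = 61
Comparing — Policy A: K=37, Policy B: K=241, Policy C: K=61. Lowest is 37 (Policy A).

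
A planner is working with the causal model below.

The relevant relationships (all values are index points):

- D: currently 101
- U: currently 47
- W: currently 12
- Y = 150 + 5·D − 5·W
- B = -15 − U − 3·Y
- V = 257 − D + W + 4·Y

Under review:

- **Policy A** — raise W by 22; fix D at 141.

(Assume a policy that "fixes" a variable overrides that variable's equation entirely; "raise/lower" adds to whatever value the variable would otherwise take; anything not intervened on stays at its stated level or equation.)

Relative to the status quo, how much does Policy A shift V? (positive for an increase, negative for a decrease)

342

Baseline:
  D = 101
  W = 12
  Y = 150 + 5·101 − 5·12 = 595
  V = 257 − 101 + 12 + 4·595 = 2548
Policy A (W + 22, D := 141):
  D = 141
  W = 12 + 22 = 34
  Y = 150 + 5·141 − 5·34 = 685
  V = 257 − 141 + 34 + 4·685 = 2890
Change in V: 2890 − 2548 = 342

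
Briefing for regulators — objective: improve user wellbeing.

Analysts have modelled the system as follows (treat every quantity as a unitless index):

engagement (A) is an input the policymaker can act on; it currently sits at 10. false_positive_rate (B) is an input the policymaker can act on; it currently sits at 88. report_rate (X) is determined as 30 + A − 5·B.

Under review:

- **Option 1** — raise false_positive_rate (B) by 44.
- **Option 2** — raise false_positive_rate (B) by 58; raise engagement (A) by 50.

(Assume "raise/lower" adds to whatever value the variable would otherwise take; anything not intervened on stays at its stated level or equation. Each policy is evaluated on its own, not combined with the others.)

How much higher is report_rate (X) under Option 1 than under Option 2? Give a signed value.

20

Option 1 (B + 44):
  A = 10
  B = 88 + 44 = 132
  X = 30 + 10 − 5·132 = -620
Option 2 (B + 58, A + 50):
  A = 10 + 50 = 60
  B = 88 + 58 = 146
  X = 30 + 60 − 5·146 = -640
X: -620 − (-640) = 20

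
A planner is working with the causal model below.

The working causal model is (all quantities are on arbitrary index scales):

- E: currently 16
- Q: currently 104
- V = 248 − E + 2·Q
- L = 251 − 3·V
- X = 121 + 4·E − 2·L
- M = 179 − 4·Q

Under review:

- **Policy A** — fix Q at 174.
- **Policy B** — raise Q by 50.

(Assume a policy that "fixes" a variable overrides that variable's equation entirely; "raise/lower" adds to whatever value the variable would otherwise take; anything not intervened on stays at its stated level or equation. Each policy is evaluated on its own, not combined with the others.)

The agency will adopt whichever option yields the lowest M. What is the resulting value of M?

Policy A (Q := 174):
  Q = 174
  M = 179 − 4·174 = -517
Policy B (Q + 50):
  Q = 104 + 50 = 154
  M = 179 − 4·154 = -437
Comparing — Policy A: M=-517, Policy B: M=-437. Lowest is -517 (Policy A).

-517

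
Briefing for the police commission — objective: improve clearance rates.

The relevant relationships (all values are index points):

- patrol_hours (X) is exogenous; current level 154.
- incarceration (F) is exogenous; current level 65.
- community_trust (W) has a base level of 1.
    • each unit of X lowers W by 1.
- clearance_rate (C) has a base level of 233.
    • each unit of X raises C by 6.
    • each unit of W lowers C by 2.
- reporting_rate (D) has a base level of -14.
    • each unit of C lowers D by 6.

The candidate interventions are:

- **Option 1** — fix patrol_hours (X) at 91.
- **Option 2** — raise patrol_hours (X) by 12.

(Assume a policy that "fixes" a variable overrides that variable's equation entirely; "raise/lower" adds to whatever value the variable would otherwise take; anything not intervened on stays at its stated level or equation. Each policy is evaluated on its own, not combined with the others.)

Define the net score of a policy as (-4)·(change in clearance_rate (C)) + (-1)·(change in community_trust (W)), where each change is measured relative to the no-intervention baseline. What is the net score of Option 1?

1953

Baseline:
  X = 154
  W = 1 − 154 = -153
  C = 233 + 6·154 − 2·(-153) = 1463
Option 1 (X := 91):
  X = 91
  W = 1 − 91 = -90
  C = 233 + 6·91 − 2·(-90) = 959
ΔC = 959 − 1463 = -504; ΔW = -90 − (-153) = 63
Score = (-4)·(-504) + (-1)·63 = 1953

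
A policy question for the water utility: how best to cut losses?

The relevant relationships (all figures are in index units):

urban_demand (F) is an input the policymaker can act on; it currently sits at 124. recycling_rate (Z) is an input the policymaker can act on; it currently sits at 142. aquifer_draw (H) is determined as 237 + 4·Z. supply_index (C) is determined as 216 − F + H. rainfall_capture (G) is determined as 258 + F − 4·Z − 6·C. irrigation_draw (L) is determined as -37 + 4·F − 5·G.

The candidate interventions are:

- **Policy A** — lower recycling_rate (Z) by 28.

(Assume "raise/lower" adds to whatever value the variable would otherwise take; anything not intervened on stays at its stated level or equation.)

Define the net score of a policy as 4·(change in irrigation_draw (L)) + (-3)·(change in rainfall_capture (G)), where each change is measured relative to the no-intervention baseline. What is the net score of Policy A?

-18032

Baseline:
  F = 124
  Z = 142
  H = 237 + 4·142 = 805
  C = 216 − 124 + 805 = 897
  G = 258 + 124 − 4·142 − 6·897 = -5568
  L = -37 + 4·124 − 5·(-5568) = 28299
Policy A (Z − 28):
  F = 124
  Z = 142 − 28 = 114
  H = 237 + 4·114 = 693
  C = 216 − 124 + 693 = 785
  G = 258 + 124 − 4·114 − 6·785 = -4784
  L = -37 + 4·124 − 5·(-4784) = 24379
ΔL = 24379 − 28299 = -3920; ΔG = -4784 − (-5568) = 784
Score = 4·(-3920) + (-3)·784 = -18032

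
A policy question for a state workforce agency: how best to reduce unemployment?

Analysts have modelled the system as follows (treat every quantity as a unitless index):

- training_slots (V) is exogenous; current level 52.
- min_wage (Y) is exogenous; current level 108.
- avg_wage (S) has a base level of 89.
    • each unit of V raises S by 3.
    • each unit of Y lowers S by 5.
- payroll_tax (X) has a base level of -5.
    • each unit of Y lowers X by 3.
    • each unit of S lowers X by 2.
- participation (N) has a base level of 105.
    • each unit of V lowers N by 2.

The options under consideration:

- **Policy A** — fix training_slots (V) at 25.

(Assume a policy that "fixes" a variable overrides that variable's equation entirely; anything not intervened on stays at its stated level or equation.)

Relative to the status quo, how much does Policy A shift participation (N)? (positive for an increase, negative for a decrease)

54

Baseline:
  V = 52
  N = 105 − 2·52 = 1
Policy A (V := 25):
  V = 25
  N = 105 − 2·25 = 55
Change in N: 55 − 1 = 54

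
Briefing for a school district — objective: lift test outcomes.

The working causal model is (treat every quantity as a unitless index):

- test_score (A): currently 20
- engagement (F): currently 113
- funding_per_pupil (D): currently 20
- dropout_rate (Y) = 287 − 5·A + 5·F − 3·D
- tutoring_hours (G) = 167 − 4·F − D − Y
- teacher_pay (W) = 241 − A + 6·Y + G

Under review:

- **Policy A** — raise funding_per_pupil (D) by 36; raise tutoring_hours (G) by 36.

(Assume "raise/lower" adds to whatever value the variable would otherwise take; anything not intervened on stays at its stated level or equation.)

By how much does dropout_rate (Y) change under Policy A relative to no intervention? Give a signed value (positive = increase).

-108

Baseline:
  A = 20
  F = 113
  D = 20
  Y = 287 − 5·20 + 5·113 − 3·20 = 692
Policy A (D + 36, G + 36):
  A = 20
  F = 113
  D = 20 + 36 = 56
  Y = 287 − 5·20 + 5·113 − 3·56 = 584
Change in Y: 584 − 692 = -108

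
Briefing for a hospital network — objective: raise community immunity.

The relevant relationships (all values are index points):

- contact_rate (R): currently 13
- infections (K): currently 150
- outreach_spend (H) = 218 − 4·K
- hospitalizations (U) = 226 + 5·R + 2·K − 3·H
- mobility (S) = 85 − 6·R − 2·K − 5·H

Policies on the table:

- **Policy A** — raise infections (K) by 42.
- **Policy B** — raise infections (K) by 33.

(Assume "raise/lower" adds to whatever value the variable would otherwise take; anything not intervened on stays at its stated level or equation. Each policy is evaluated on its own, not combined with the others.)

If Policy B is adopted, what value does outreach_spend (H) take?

Policy B (K + 33):
  K = 150 + 33 = 183
  H = 218 − 4·183 = -514

-514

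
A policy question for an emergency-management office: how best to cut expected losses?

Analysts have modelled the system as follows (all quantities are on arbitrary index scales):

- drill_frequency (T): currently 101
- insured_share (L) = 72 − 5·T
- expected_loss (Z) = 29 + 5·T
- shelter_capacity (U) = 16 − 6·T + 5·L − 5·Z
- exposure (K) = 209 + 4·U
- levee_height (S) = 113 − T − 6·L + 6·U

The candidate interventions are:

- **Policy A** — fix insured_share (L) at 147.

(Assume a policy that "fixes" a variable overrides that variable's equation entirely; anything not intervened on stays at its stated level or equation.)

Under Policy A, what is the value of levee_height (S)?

Policy A (L := 147):
  T = 101
  L = 147
  Z = 29 + 5·101 = 534
  U = 16 − 6·101 + 5·147 − 5·534 = -2525
  S = 113 − 101 − 6·147 + 6·(-2525) = -16020

-16020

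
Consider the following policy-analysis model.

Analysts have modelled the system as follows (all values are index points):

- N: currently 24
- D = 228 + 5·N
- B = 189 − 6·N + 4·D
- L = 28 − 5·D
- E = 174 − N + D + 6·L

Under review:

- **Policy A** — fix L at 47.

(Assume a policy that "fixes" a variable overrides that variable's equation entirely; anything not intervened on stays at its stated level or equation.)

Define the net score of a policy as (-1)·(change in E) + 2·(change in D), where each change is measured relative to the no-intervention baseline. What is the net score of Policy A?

-10554

Baseline:
  N = 24
  D = 228 + 5·24 = 348
  L = 28 − 5·348 = -1712
  E = 174 − 24 + 348 + 6·(-1712) = -9774
Policy A (L := 47):
  N = 24
  D = 228 + 5·24 = 348
  L = 47
  E = 174 − 24 + 348 + 6·47 = 780
ΔE = 780 − (-9774) = 10554; ΔD = 348 − 348 = 0
Score = (-1)·10554 + 2·0 = -10554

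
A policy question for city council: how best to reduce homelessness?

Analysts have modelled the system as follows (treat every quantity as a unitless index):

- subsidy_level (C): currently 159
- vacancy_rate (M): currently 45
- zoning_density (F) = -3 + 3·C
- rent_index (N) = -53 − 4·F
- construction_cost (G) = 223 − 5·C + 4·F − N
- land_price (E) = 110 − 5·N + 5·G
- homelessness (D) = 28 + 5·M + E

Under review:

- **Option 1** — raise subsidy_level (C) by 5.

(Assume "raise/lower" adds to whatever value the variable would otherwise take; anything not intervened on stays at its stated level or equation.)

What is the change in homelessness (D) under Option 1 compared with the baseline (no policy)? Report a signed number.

Baseline:
  C = 159
  M = 45
  F = -3 + 3·159 = 474
  N = -53 − 4·474 = -1949
  G = 223 − 5·159 + 4·474 − (-1949) = 3273
  E = 110 − 5·(-1949) + 5·3273 = 26220
  D = 28 + 5·45 + 26220 = 26473
Option 1 (C + 5):
  C = 159 + 5 = 164
  M = 45
  F = -3 + 3·164 = 489
  N = -53 − 4·489 = -2009
  G = 223 − 5·164 + 4·489 − (-2009) = 3368
  E = 110 − 5·(-2009) + 5·3368 = 26995
  D = 28 + 5·45 + 26995 = 27248
Change in D: 27248 − 26473 = 775

775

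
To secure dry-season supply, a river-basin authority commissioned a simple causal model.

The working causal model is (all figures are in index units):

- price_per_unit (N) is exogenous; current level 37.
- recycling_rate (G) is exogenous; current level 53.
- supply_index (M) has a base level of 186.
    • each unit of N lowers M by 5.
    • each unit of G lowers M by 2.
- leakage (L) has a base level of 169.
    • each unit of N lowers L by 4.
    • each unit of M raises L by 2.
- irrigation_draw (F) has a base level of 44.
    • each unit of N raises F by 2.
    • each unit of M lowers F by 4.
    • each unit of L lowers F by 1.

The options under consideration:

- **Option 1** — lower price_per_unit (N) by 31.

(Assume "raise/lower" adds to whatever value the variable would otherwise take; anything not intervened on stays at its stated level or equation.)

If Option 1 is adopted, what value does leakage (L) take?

Option 1 (N − 31):
  N = 37 − 31 = 6
  G = 53
  M = 186 − 5·6 − 2·53 = 50
  L = 169 − 4·6 + 2·50 = 245

245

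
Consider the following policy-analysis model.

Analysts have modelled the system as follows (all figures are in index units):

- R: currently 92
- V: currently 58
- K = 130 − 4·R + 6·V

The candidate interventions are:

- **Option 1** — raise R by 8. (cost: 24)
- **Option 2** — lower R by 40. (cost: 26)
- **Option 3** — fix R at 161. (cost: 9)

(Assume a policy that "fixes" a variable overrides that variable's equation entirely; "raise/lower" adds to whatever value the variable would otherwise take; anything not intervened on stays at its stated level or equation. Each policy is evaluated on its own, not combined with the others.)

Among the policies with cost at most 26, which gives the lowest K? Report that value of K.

-166

Option 1 (R + 8):
  R = 92 + 8 = 100
  V = 58
  K = 130 − 4·100 + 6·58 = 78
Option 2 (R − 40):
  R = 92 − 40 = 52
  V = 58
  K = 130 − 4·52 + 6·58 = 270
Option 3 (R := 161):
  R = 161
  V = 58
  K = 130 − 4·161 + 6·58 = -166
Comparing — Option 1: K=78, Option 2: K=270, Option 3: K=-166. Lowest is -166 (Option 3).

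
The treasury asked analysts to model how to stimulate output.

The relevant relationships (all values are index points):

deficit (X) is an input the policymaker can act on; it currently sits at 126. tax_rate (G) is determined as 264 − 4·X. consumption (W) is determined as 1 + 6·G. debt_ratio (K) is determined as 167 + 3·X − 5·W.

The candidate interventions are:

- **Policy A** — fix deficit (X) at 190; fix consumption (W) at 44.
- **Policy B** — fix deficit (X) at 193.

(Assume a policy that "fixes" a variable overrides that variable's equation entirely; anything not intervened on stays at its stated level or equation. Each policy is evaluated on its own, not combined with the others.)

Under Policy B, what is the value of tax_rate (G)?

-508

Policy B (X := 193):
  X = 193
  G = 264 − 4·193 = -508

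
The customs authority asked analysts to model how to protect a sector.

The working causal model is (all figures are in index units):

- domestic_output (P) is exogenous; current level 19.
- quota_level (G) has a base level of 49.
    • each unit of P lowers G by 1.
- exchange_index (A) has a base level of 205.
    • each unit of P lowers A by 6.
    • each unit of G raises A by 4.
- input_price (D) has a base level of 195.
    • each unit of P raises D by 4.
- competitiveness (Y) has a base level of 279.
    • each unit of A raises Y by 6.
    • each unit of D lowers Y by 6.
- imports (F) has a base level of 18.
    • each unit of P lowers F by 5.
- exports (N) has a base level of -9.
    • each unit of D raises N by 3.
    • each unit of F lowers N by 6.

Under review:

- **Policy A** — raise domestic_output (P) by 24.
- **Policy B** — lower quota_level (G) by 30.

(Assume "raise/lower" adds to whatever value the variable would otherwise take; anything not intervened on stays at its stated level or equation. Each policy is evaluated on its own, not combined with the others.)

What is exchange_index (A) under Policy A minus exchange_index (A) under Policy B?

-120

Policy A (P + 24):
  P = 19 + 24 = 43
  G = 49 − 43 = 6
  A = 205 − 6·43 + 4·6 = -29
Policy B (G − 30):
  P = 19
  G = 49 − 19 (−30 from intervention) = 0
  A = 205 − 6·19 + 4·0 = 91
A: -29 − 91 = -120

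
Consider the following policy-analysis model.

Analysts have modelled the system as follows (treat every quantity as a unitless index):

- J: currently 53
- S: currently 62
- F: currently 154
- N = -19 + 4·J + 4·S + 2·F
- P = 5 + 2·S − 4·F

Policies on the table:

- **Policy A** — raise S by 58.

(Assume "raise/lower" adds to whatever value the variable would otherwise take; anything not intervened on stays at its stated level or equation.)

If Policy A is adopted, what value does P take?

Policy A (S + 58):
  S = 62 + 58 = 120
  F = 154
  P = 5 + 2·120 − 4·154 = -371

-371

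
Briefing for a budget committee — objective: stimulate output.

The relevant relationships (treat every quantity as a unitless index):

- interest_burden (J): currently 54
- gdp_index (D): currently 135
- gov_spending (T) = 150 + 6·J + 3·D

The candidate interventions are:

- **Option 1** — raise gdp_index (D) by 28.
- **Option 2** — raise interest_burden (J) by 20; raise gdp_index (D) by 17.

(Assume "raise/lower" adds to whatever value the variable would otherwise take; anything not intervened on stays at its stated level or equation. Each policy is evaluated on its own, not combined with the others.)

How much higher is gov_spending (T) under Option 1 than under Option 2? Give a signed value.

-87

Option 1 (D + 28):
  J = 54
  D = 135 + 28 = 163
  T = 150 + 6·54 + 3·163 = 963
Option 2 (J + 20, D + 17):
  J = 54 + 20 = 74
  D = 135 + 17 = 152
  T = 150 + 6·74 + 3·152 = 1050
T: 963 − 1050 = -87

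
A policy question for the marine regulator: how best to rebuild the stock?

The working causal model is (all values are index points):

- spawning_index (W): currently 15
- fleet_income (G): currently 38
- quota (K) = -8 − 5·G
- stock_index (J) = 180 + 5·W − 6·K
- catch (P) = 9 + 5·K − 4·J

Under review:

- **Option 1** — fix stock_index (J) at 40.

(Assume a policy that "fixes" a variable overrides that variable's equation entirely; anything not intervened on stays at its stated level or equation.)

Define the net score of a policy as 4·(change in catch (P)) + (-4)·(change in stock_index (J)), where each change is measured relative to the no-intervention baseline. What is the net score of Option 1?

28060

Baseline:
  W = 15
  G = 38
  K = -8 − 5·38 = -198
  J = 180 + 5·15 − 6·(-198) = 1443
  P = 9 + 5·(-198) − 4·1443 = -6753
Option 1 (J := 40):
  W = 15
  G = 38
  K = -8 − 5·38 = -198
  J = 40
  P = 9 + 5·(-198) − 4·40 = -1141
ΔP = -1141 − (-6753) = 5612; ΔJ = 40 − 1443 = -1403
Score = 4·5612 + (-4)·(-1403) = 28060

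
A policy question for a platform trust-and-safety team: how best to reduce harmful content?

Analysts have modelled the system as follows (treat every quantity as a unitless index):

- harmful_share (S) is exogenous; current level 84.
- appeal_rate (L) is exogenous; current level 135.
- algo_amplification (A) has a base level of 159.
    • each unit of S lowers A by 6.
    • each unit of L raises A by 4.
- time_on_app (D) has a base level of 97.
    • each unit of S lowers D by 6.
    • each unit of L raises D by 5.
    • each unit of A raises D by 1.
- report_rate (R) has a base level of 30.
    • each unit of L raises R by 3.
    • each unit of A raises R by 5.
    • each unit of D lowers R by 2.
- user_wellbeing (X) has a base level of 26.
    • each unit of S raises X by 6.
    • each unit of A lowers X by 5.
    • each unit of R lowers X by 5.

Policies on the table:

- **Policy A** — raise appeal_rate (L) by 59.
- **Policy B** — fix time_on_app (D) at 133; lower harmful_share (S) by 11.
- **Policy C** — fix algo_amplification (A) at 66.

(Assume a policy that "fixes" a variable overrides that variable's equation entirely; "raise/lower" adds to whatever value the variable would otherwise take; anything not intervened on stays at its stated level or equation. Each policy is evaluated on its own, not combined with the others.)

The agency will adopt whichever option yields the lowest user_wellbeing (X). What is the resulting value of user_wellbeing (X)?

Policy A (L + 59):
  S = 84
  L = 135 + 59 = 194
  A = 159 − 6·84 + 4·194 = 431
  D = 97 − 6·84 + 5·194 + 431 = 994
  R = 30 + 3·194 + 5·431 − 2·994 = 779
  X = 26 + 6·84 − 5·431 − 5·779 = -5520
Policy B (D := 133, S − 11):
  S = 84 − 11 = 73
  L = 135
  A = 159 − 6·73 + 4·135 = 261
  D = 133
  R = 30 + 3·135 + 5·261 − 2·133 = 1474
  X = 26 + 6·73 − 5·261 − 5·1474 = -8211
Policy C (A := 66):
  S = 84
  L = 135
  A = 66
  D = 97 − 6·84 + 5·135 + 66 = 334
  R = 30 + 3·135 + 5·66 − 2·334 = 97
  X = 26 + 6·84 − 5·66 − 5·97 = -285
Comparing — Policy A: X=-5520, Policy B: X=-8211, Policy C: X=-285. Lowest is -8211 (Policy B).

-8211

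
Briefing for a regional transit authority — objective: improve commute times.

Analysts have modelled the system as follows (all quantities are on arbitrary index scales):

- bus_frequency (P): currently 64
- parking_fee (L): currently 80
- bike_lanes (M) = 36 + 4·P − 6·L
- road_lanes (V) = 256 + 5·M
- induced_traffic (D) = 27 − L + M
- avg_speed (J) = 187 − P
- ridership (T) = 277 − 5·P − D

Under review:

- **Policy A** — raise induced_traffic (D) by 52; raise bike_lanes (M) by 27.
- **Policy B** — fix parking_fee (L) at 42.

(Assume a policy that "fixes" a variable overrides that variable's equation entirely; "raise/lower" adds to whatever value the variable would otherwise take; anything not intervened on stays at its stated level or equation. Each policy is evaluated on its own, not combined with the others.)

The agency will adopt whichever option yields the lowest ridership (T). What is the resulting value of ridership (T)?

-68

Policy A (D + 52, M + 27):
  P = 64
  L = 80
  M = 36 + 4·64 − 6·80 (+27 from intervention) = -161
  D = 27 − 80 + (-161) (+52 from intervention) = -162
  T = 277 − 5·64 − (-162) = 119
Policy B (L := 42):
  P = 64
  L = 42
  M = 36 + 4·64 − 6·42 = 40
  D = 27 − 42 + 40 = 25
  T = 277 − 5·64 − 25 = -68
Comparing — Policy A: T=119, Policy B: T=-68. Lowest is -68 (Policy B).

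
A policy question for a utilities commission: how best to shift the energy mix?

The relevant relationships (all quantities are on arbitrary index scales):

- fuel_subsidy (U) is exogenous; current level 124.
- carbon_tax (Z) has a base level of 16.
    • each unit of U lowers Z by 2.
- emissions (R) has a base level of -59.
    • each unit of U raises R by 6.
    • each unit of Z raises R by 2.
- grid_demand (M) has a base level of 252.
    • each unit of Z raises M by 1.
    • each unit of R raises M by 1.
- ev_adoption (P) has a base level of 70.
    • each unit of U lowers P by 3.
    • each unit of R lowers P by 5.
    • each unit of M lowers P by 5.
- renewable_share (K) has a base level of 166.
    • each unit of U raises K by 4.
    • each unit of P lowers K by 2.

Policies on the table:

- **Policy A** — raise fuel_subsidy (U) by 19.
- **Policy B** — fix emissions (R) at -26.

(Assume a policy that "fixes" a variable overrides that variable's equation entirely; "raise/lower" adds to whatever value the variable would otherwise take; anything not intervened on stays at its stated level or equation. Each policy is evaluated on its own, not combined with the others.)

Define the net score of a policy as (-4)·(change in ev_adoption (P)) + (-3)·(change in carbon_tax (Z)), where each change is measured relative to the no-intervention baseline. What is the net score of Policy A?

1102

Baseline:
  U = 124
  Z = 16 − 2·124 = -232
  R = -59 + 6·124 + 2·(-232) = 221
  M = 252 + (-232) + 221 = 241
  P = 70 − 3·124 − 5·221 − 5·241 = -2612
Policy A (U + 19):
  U = 124 + 19 = 143
  Z = 16 − 2·143 = -270
  R = -59 + 6·143 + 2·(-270) = 259
  M = 252 + (-270) + 259 = 241
  P = 70 − 3·143 − 5·259 − 5·241 = -2859
ΔP = -2859 − (-2612) = -247; ΔZ = -270 − (-232) = -38
Score = (-4)·(-247) + (-3)·(-38) = 1102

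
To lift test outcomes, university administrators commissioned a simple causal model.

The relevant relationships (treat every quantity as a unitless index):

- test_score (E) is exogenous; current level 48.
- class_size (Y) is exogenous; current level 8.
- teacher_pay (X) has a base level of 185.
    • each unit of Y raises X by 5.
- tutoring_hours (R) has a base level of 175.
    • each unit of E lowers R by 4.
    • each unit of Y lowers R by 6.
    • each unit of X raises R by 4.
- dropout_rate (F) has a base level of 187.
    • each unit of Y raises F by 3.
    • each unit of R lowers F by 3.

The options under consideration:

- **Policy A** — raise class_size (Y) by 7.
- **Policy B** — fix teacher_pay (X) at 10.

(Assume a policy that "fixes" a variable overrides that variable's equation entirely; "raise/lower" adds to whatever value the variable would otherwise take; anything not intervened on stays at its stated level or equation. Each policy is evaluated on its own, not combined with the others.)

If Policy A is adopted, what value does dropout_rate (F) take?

-2567

Policy A (Y + 7):
  E = 48
  Y = 8 + 7 = 15
  X = 185 + 5·15 = 260
  R = 175 − 4·48 − 6·15 + 4·260 = 933
  F = 187 + 3·15 − 3·933 = -2567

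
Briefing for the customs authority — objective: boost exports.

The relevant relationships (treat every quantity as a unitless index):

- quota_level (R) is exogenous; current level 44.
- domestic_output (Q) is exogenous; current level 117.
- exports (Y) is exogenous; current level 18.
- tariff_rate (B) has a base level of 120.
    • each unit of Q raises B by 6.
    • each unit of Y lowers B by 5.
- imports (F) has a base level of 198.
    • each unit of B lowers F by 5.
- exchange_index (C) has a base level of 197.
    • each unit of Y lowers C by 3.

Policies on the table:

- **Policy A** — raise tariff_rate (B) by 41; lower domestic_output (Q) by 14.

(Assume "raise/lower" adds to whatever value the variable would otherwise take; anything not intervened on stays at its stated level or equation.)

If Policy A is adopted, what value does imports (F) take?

Policy A (B + 41, Q − 14):
  Q = 117 − 14 = 103
  Y = 18
  B = 120 + 6·103 − 5·18 (+41 from intervention) = 689
  F = 198 − 5·689 = -3247

-3247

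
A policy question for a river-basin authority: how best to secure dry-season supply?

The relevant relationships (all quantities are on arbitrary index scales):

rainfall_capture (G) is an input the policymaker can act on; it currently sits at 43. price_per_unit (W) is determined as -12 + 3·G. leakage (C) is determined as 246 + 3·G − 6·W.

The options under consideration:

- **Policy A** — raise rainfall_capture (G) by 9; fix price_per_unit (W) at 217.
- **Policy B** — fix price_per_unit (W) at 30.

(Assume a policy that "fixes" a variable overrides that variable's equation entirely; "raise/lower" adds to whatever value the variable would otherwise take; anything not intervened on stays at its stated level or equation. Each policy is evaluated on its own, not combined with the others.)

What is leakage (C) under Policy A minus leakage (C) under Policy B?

-1095

Policy A (G + 9, W := 217):
  G = 43 + 9 = 52
  W = 217
  C = 246 + 3·52 − 6·217 = -900
Policy B (W := 30):
  G = 43
  W = 30
  C = 246 + 3·43 − 6·30 = 195
C: -900 − 195 = -1095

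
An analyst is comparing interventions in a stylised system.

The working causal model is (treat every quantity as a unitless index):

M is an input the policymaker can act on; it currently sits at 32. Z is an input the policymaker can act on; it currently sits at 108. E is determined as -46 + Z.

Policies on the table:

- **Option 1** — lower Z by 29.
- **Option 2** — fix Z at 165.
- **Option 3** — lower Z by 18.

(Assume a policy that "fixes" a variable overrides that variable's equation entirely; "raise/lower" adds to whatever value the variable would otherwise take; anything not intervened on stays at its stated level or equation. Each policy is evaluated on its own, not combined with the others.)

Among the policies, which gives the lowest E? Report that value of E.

Option 1 (Z − 29):
  Z = 108 − 29 = 79
  E = -46 + 79 = 33
Option 2 (Z := 165):
  Z = 165
  E = -46 + 165 = 119
Option 3 (Z − 18):
  Z = 108 − 18 = 90
  E = -46 + 90 = 44
Comparing — Option 1: E=33, Option 2: E=119, Option 3: E=44. Lowest is 33 (Option 1).

33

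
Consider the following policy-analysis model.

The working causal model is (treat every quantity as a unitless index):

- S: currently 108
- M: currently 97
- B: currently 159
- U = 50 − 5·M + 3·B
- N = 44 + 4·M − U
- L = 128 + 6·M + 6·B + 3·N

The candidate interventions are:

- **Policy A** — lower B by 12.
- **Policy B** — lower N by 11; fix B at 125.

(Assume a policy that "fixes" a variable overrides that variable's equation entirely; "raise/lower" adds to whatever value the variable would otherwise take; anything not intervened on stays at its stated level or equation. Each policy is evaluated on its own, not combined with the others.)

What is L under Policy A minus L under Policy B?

Policy A (B − 12):
  M = 97
  B = 159 − 12 = 147
  U = 50 − 5·97 + 3·147 = 6
  N = 44 + 4·97 − 6 = 426
  L = 128 + 6·97 + 6·147 + 3·426 = 2870
Policy B (N − 11, B := 125):
  M = 97
  B = 125
  U = 50 − 5·97 + 3·125 = -60
  N = 44 + 4·97 − (-60) (−11 from intervention) = 481
  L = 128 + 6·97 + 6·125 + 3·481 = 2903
L: 2870 − 2903 = -33

-33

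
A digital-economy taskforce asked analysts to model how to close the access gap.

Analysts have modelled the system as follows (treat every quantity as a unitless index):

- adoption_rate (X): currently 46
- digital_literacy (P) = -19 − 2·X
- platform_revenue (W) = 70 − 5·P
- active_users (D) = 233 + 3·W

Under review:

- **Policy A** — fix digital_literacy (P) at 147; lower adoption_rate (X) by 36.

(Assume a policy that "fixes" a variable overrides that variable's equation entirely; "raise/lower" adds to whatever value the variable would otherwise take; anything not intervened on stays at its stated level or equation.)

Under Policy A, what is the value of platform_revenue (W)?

-665

Policy A (P := 147, X − 36):
  X = 46 − 36 = 10
  P = 147
  W = 70 − 5·147 = -665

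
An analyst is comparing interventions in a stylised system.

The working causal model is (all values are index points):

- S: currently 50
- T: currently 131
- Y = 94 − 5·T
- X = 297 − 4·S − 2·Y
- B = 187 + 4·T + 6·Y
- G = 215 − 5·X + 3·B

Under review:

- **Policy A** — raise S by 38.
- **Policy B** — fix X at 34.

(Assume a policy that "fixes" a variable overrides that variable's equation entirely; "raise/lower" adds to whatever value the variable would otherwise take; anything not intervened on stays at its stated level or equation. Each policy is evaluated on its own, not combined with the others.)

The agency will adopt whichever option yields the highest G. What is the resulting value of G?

-7920

Policy A (S + 38):
  S = 50 + 38 = 88
  T = 131
  Y = 94 − 5·131 = -561
  X = 297 − 4·88 − 2·(-561) = 1067
  B = 187 + 4·131 + 6·(-561) = -2655
  G = 215 − 5·1067 + 3·(-2655) = -13085
Policy B (X := 34):
  S = 50
  T = 131
  Y = 94 − 5·131 = -561
  X = 34
  B = 187 + 4·131 + 6·(-561) = -2655
  G = 215 − 5·34 + 3·(-2655) = -7920
Comparing — Policy A: G=-13085, Policy B: G=-7920. Highest is -7920 (Policy B).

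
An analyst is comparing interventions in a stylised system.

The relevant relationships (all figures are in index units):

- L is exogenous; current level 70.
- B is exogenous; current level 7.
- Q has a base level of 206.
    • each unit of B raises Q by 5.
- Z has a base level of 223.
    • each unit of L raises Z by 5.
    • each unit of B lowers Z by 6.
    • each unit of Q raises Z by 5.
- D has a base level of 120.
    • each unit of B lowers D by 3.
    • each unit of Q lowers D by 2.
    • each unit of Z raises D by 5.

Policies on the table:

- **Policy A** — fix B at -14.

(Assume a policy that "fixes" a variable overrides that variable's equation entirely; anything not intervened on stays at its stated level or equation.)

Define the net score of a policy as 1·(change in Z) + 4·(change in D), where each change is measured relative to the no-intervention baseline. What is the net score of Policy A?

Baseline:
  L = 70
  B = 7
  Q = 206 + 5·7 = 241
  Z = 223 + 5·70 − 6·7 + 5·241 = 1736
  D = 120 − 3·7 − 2·241 + 5·1736 = 8297
Policy A (B := -14):
  L = 70
  B = -14
  Q = 206 + 5·(-14) = 136
  Z = 223 + 5·70 − 6·(-14) + 5·136 = 1337
  D = 120 − 3·(-14) − 2·136 + 5·1337 = 6575
ΔZ = 1337 − 1736 = -399; ΔD = 6575 − 8297 = -1722
Score = 1·(-399) + 4·(-1722) = -7287

-7287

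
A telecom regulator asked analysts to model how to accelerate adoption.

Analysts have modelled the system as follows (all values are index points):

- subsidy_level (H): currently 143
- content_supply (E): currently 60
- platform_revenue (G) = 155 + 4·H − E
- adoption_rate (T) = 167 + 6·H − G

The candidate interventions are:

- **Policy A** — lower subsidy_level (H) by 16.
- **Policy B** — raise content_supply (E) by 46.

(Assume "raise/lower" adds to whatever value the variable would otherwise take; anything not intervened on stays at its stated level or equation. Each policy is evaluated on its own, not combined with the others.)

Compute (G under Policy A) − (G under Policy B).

-18

Policy A (H − 16):
  H = 143 − 16 = 127
  E = 60
  G = 155 + 4·127 − 60 = 603
Policy B (E + 46):
  H = 143
  E = 60 + 46 = 106
  G = 155 + 4·143 − 106 = 621
G: 603 − 621 = -18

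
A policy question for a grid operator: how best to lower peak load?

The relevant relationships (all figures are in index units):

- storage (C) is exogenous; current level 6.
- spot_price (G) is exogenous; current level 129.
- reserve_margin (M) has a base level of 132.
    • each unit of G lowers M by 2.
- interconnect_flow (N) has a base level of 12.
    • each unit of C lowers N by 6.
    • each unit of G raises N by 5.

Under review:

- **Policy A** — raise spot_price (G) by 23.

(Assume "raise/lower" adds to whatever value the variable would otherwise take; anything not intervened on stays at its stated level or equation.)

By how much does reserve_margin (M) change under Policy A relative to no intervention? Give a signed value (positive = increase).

-46

Baseline:
  G = 129
  M = 132 − 2·129 = -126
Policy A (G + 23):
  G = 129 + 23 = 152
  M = 132 − 2·152 = -172
Change in M: -172 − (-126) = -46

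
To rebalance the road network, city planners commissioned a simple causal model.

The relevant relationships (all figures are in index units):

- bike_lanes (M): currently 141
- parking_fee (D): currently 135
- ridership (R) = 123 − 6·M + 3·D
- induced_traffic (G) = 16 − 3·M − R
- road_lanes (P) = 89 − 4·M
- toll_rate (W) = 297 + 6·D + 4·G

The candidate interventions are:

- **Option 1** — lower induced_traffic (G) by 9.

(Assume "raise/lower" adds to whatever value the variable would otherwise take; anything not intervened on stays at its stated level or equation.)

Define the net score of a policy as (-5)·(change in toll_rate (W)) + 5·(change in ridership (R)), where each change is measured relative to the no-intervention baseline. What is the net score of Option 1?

Baseline:
  M = 141
  D = 135
  R = 123 − 6·141 + 3·135 = -318
  G = 16 − 3·141 − (-318) = -89
  W = 297 + 6·135 + 4·(-89) = 751
Option 1 (G − 9):
  M = 141
  D = 135
  R = 123 − 6·141 + 3·135 = -318
  G = 16 − 3·141 − (-318) (−9 from intervention) = -98
  W = 297 + 6·135 + 4·(-98) = 715
ΔW = 715 − 751 = -36; ΔR = -318 − (-318) = 0
Score = (-5)·(-36) + 5·0 = 180

180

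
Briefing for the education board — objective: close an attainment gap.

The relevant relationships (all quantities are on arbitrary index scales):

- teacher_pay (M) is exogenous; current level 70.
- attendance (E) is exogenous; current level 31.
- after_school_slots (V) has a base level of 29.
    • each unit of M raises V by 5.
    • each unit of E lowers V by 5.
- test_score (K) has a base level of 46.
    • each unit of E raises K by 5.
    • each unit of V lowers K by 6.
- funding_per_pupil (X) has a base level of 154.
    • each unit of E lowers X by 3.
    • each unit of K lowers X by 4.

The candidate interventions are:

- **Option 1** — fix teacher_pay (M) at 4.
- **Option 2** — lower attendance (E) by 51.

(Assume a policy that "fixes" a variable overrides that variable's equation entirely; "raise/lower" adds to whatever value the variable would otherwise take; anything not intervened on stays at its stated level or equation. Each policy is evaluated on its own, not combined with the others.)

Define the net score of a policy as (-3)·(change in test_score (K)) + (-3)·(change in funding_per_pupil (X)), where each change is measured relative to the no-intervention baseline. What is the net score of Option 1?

Baseline:
  M = 70
  E = 31
  V = 29 + 5·70 − 5·31 = 224
  K = 46 + 5·31 − 6·224 = -1143
  X = 154 − 3·31 − 4·(-1143) = 4633
Option 1 (M := 4):
  M = 4
  E = 31
  V = 29 + 5·4 − 5·31 = -106
  K = 46 + 5·31 − 6·(-106) = 837
  X = 154 − 3·31 − 4·837 = -3287
ΔK = 837 − (-1143) = 1980; ΔX = -3287 − 4633 = -7920
Score = (-3)·1980 + (-3)·(-7920) = 17820

17820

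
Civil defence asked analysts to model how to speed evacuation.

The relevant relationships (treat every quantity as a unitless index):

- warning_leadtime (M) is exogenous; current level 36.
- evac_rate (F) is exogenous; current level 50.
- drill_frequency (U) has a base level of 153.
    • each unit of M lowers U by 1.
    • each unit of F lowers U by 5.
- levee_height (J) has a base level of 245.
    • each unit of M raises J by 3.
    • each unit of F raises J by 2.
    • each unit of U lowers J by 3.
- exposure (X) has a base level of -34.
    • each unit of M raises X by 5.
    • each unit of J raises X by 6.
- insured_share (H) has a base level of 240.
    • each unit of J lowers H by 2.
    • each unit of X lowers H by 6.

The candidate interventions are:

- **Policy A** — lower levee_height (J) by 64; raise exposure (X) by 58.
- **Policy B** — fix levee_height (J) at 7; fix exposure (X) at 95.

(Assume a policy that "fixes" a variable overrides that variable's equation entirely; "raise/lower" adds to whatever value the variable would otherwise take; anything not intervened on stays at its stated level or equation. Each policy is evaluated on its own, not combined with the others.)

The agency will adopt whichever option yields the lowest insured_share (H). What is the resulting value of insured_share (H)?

-30928

Policy A (J − 64, X + 58):
  M = 36
  F = 50
  U = 153 − 36 − 5·50 = -133
  J = 245 + 3·36 + 2·50 − 3·(-133) (−64 from intervention) = 788
  X = -34 + 5·36 + 6·788 (+58 from intervention) = 4932
  H = 240 − 2·788 − 6·4932 = -30928
Policy B (J := 7, X := 95):
  M = 36
  F = 50
  U = 153 − 36 − 5·50 = -133
  J = 7
  X = 95
  H = 240 − 2·7 − 6·95 = -344
Comparing — Policy A: H=-30928, Policy B: H=-344. Lowest is -30928 (Policy A).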